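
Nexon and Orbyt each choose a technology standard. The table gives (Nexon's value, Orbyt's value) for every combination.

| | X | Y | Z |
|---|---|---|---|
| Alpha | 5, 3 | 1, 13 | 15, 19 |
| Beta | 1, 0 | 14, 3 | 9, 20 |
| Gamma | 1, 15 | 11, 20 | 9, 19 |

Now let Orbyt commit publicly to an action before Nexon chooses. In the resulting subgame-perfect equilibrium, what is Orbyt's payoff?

19

Backward induction with Orbyt moving first.
- X: Nexon compares 5, 1, 1 and picks Alpha; Orbyt would get 3.
- Y: Nexon compares 1, 14, 11 and picks Beta; Orbyt would get 3.
- Z: Nexon compares 15, 9, 9 and picks Alpha; Orbyt would get 19.
Among 3, 3, 19, the best is 19 at Z. Subgame-perfect outcome: (Alpha, Z) with payoffs (15, 19).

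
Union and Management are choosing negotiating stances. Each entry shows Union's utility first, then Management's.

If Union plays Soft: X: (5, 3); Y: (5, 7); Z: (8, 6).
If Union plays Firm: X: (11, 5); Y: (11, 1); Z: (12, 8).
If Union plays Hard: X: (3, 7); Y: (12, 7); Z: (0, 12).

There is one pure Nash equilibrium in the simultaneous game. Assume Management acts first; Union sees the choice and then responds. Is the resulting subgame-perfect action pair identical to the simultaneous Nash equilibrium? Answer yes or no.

Solve by backward induction (Management leads).
- X: Union compares 5, 11, 3 and picks Firm; Management would get 5.
- Y: Union compares 5, 11, 12 and picks Hard; Management would get 7.
- Z: Union compares 8, 12, 0 and picks Firm; Management would get 8.
Maximizing over 5, 7, 8, Management chooses Z. Subgame-perfect outcome: (Firm, Z) with payoffs (12, 8).
Now find the simultaneous Nash equilibrium.
Union's best replies: X→Firm; Y→Hard; Z→Firm.
Management's best replies: Soft→Y; Firm→Z; Hard→Z.
The unique mutual best reply is (Firm, Z), giving (12, 8).
Sequential outcome (Firm, Z) coincides with the Nash profile (Firm, Z).

yes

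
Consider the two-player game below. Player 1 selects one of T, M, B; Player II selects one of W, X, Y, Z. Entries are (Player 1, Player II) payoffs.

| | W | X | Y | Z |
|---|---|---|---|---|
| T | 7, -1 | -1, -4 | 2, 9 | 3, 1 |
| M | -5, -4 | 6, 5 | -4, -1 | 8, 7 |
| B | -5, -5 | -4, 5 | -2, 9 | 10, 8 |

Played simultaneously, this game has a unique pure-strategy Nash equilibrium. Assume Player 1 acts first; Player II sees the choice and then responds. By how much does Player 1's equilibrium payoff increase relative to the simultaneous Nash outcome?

Player II best-responds to each possible Player 1 move:
- T: BR = Y, leader payoff 2.
- M: BR = Z, leader payoff 8.
- B: BR = Y, leader payoff -2.
Among 2, 8, -2, the best is 8 at M. Subgame-perfect outcome: (M, Z) with payoffs (8, 7).
Under simultaneous play:
Player 1's best replies: W→T; X→M; Y→T; Z→B.
Player II's best replies: T→Y; M→Z; B→Y.
The unique mutual best reply is (T, Y), giving (2, 9).
Player 1's commitment gain: 8 − 2 = 6.

6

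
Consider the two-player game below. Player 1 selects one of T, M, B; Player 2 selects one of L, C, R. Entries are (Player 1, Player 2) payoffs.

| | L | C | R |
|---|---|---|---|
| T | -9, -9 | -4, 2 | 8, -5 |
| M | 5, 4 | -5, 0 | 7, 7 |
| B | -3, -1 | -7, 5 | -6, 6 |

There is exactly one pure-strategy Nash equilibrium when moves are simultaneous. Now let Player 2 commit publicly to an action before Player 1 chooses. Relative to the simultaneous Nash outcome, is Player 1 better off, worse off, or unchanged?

better off

Work backward from Player 1's decision.
- L: Player 1 compares -9, 5, -3 and picks M; Player 2 would get 4.
- C: Player 1 compares -4, -5, -7 and picks T; Player 2 would get 2.
- R: Player 1 compares 8, 7, -6 and picks T; Player 2 would get -5.
Among 4, 2, -5, the best is 4 at L. Subgame-perfect outcome: (M, L) with payoffs (5, 4).
Under simultaneous play:
Player 1's best replies: L→M; C→T; R→T.
Player 2's best replies: T→C; M→R; B→R.
The unique mutual best reply is (T, C), giving (-4, 2).
Player 1 earns 5 sequentially versus -4 at the Nash outcome: better off.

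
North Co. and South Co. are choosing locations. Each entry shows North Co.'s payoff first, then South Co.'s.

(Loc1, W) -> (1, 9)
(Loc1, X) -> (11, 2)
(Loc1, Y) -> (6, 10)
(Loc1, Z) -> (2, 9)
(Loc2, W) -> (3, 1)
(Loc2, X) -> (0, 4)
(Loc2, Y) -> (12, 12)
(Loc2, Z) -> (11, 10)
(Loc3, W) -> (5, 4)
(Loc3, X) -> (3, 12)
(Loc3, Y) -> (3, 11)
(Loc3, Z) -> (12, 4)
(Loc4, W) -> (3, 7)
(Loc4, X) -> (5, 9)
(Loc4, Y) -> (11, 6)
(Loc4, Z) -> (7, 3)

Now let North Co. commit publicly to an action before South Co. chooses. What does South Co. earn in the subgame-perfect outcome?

South Co. best-responds to each possible North Co. move:
- Loc1: South Co. compares 9, 2, 10, 9 and picks Y; North Co. would get 6.
- Loc2: South Co. compares 1, 4, 12, 10 and picks Y; North Co. would get 12.
- Loc3: South Co. compares 4, 12, 11, 4 and picks X; North Co. would get 3.
- Loc4: South Co. compares 7, 9, 6, 3 and picks X; North Co. would get 5.
North Co.'s induced payoffs are 6, 12, 3, 5, so North Co. commits to Loc2. Subgame-perfect outcome: (Loc2, Y) with payoffs (12, 12).

12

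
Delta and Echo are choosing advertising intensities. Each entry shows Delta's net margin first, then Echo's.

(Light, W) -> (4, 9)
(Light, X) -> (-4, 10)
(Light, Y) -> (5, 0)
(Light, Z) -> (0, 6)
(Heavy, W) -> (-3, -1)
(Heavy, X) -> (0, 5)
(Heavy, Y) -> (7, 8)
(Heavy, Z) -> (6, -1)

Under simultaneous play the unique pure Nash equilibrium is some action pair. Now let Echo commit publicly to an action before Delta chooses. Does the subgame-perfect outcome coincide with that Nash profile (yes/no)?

Backward induction with Echo moving first.
- W → Delta plays Light (best of 4, -3); Echo gets 9.
- X → Delta plays Heavy (best of -4, 0); Echo gets 5.
- Y → Delta plays Heavy (best of 5, 7); Echo gets 8.
- Z → Delta plays Heavy (best of 0, 6); Echo gets -1.
Echo's induced payoffs are 9, 5, 8, -1, so Echo commits to W. Subgame-perfect outcome: (Light, W) with payoffs (4, 9).
Now find the simultaneous Nash equilibrium.
Delta's best replies: W→Light; X→Heavy; Y→Heavy; Z→Heavy.
Echo's best replies: Light→X; Heavy→Y.
The unique mutual best reply is (Heavy, Y), giving (7, 8).
Sequential outcome (Light, W) differs from the Nash profile (Heavy, Y).

no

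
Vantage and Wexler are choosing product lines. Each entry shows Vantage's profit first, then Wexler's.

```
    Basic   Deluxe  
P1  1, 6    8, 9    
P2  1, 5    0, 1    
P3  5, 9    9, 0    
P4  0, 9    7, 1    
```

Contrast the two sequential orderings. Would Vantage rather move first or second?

If Vantage leads: Wexler's best replies are P1→Deluxe, P2→Basic, P3→Basic, P4→Basic; Vantage's induced payoffs 8, 1, 5, 0; outcome (P1, Deluxe), payoffs (8, 9).
If Wexler leads: Vantage's best replies are Basic→P3, Deluxe→P3; Wexler's induced payoffs 9, 0; outcome (P3, Basic), payoffs (5, 9).
Vantage gets 8 moving first and 5 moving second, so Vantage prefers to move first.

first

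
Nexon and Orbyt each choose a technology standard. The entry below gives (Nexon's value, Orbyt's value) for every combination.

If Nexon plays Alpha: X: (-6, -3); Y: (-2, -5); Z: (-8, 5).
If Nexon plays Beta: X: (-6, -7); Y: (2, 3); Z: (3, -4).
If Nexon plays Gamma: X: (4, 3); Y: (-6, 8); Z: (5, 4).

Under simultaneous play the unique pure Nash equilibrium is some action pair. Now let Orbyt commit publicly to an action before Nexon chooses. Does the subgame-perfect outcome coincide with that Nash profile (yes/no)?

no

Solve by backward induction (Orbyt leads).
- X: Nexon compares -6, -6, 4 and picks Gamma; Orbyt would get 3.
- Y: Nexon compares -2, 2, -6 and picks Beta; Orbyt would get 3.
- Z: Nexon compares -8, 3, 5 and picks Gamma; Orbyt would get 4.
Among 3, 3, 4, the best is 4 at Z. Subgame-perfect outcome: (Gamma, Z) with payoffs (5, 4).
Now find the simultaneous Nash equilibrium.
Nexon's best replies: X→Gamma; Y→Beta; Z→Gamma.
Orbyt's best replies: Alpha→Z; Beta→Y; Gamma→Y.
Only (Beta, Y) has each player best-responding; Nash payoffs (2, 3).
Sequential outcome (Gamma, Z) differs from the Nash profile (Beta, Y).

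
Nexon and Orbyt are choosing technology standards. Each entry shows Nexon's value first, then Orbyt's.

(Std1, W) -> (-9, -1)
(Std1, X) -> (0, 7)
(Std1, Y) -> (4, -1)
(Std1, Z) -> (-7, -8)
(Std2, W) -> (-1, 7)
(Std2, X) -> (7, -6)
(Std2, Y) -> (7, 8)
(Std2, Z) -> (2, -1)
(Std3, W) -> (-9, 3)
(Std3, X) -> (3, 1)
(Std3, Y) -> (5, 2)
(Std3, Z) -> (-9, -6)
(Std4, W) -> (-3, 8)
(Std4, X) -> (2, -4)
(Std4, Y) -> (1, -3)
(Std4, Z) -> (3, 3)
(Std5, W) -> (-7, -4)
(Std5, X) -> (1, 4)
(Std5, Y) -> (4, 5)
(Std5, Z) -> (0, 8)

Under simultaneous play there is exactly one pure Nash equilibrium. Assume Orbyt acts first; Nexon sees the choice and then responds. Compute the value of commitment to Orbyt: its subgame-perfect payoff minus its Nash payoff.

0

Solve by backward induction (Orbyt leads).
- W: BR = Std2, leader payoff 7.
- X: BR = Std2, leader payoff -6.
- Y: BR = Std2, leader payoff 8.
- Z: BR = Std4, leader payoff 3.
Orbyt's induced payoffs are 7, -6, 8, 3, so Orbyt commits to Y. Subgame-perfect outcome: (Std2, Y) with payoffs (7, 8).
Under simultaneous play:
Nexon's best replies: W→Std2; X→Std2; Y→Std2; Z→Std4.
Orbyt's best replies: Std1→X; Std2→Y; Std3→W; Std4→W; Std5→Z.
The unique mutual best reply is (Std2, Y), giving (7, 8).
Orbyt's commitment gain: 8 − 8 = 0.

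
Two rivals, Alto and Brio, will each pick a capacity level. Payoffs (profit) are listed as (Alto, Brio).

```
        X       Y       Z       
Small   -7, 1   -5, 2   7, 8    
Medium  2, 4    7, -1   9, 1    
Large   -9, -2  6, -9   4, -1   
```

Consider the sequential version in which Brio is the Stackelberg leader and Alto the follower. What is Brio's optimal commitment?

Backward induction with Brio moving first.
- X: BR = Medium, leader payoff 4.
- Y: BR = Medium, leader payoff -1.
- Z: BR = Medium, leader payoff 1.
Among 4, -1, 1, the best is 4 at X. Subgame-perfect outcome: (Medium, X) with payoffs (2, 4).

X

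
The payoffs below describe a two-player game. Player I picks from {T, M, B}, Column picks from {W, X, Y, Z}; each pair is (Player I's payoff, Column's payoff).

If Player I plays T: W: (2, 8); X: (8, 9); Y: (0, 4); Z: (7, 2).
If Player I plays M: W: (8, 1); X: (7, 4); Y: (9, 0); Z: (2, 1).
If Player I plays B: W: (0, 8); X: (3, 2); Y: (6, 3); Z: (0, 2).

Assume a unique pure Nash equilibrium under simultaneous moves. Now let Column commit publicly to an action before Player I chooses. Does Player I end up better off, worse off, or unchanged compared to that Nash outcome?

Solve by backward induction (Column leads).
- W: BR = M, leader payoff 1.
- X: BR = T, leader payoff 9.
- Y: BR = M, leader payoff 0.
- Z: BR = T, leader payoff 2.
Among 1, 9, 0, 2, the best is 9 at X. Subgame-perfect outcome: (T, X) with payoffs (8, 9).
Under simultaneous play:
Player I's best replies: W→M; X→T; Y→M; Z→T.
Column's best replies: T→X; M→X; B→W.
Only (T, X) has each player best-responding; Nash payoffs (8, 9).
Player I earns 8 sequentially versus 8 at the Nash outcome: unchanged.

unchanged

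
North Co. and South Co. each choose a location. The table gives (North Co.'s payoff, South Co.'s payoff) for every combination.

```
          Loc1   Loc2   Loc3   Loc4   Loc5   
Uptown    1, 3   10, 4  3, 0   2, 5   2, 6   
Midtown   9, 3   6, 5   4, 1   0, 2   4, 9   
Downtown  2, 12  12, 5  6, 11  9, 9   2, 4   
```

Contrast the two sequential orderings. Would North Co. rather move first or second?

If North Co. leads: South Co.'s best replies are Uptown→Loc5, Midtown→Loc5, Downtown→Loc1; North Co.'s induced payoffs 2, 4, 2; outcome (Midtown, Loc5), payoffs (4, 9).
If South Co. leads: North Co.'s best replies are Loc1→Midtown, Loc2→Downtown, Loc3→Downtown, Loc4→Downtown, Loc5→Midtown; South Co.'s induced payoffs 3, 5, 11, 9, 9; outcome (Downtown, Loc3), payoffs (6, 11).
North Co. gets 4 moving first and 6 moving second, so North Co. prefers to move second.

second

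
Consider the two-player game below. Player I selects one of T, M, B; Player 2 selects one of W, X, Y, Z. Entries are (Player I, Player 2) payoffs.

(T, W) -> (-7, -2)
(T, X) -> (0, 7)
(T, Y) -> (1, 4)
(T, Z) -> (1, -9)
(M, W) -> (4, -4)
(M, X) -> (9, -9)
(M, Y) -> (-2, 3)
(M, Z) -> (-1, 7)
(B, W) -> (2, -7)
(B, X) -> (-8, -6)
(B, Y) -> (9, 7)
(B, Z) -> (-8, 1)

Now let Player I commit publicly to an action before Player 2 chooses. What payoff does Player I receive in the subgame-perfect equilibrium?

9

Work backward from Player 2's decision.
- T: BR = X, leader payoff 0.
- M: BR = Z, leader payoff -1.
- B: BR = Y, leader payoff 9.
Maximizing over 0, -1, 9, Player I chooses B. Subgame-perfect outcome: (B, Y) with payoffs (9, 7).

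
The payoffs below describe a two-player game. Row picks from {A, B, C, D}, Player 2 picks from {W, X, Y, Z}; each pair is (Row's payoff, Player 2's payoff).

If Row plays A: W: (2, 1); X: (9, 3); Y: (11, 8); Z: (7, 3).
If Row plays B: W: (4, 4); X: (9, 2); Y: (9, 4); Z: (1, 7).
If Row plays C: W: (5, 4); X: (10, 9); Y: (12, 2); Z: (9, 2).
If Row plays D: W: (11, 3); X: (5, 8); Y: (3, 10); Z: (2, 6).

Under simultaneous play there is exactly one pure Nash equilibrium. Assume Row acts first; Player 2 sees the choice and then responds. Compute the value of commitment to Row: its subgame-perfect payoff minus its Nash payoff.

Solve by backward induction (Row leads).
- A → Player 2 plays Y (best of 1, 3, 8, 3); Row gets 11.
- B → Player 2 plays Z (best of 4, 2, 4, 7); Row gets 1.
- C → Player 2 plays X (best of 4, 9, 2, 2); Row gets 10.
- D → Player 2 plays Y (best of 3, 8, 10, 6); Row gets 3.
Among 11, 1, 10, 3, the best is 11 at A. Subgame-perfect outcome: (A, Y) with payoffs (11, 8).
Now find the simultaneous Nash equilibrium.
Row's best replies: W→D; X→C; Y→C; Z→C.
Player 2's best replies: A→Y; B→Z; C→X; D→Y.
The unique mutual best reply is (C, X), giving (10, 9).
Row's commitment gain: 11 − 10 = 1.

1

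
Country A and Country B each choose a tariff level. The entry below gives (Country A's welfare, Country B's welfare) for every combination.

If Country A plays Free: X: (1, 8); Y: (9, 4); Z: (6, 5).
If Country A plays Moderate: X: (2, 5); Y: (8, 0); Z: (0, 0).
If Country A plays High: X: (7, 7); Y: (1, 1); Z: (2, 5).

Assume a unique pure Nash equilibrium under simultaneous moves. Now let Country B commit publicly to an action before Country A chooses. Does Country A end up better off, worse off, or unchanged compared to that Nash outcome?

Work backward from Country A's decision.
- X: Country A compares 1, 2, 7 and picks High; Country B would get 7.
- Y: Country A compares 9, 8, 1 and picks Free; Country B would get 4.
- Z: Country A compares 6, 0, 2 and picks Free; Country B would get 5.
Among 7, 4, 5, the best is 7 at X. Subgame-perfect outcome: (High, X) with payoffs (7, 7).
For the simultaneous game, intersect best replies.
Country A's best replies: X→High; Y→Free; Z→Free.
Country B's best replies: Free→X; Moderate→X; High→X.
The unique mutual best reply is (High, X), giving (7, 7).
Country A earns 7 sequentially versus 7 at the Nash outcome: unchanged.

unchanged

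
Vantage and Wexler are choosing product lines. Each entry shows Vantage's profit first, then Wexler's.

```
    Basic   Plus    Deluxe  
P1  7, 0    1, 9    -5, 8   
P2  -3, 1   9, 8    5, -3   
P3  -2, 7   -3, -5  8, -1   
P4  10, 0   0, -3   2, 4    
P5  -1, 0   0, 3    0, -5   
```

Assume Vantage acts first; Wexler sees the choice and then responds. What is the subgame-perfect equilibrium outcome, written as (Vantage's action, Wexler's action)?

(P2, Plus)

Work backward from Wexler's decision.
- P1 → Wexler plays Plus (best of 0, 9, 8); Vantage gets 1.
- P2 → Wexler plays Plus (best of 1, 8, -3); Vantage gets 9.
- P3 → Wexler plays Basic (best of 7, -5, -1); Vantage gets -2.
- P4 → Wexler plays Deluxe (best of 0, -3, 4); Vantage gets 2.
- P5 → Wexler plays Plus (best of 0, 3, -5); Vantage gets 0.
Vantage's induced payoffs are 1, 9, -2, 2, 0, so Vantage commits to P2. Subgame-perfect outcome: (P2, Plus) with payoffs (9, 8).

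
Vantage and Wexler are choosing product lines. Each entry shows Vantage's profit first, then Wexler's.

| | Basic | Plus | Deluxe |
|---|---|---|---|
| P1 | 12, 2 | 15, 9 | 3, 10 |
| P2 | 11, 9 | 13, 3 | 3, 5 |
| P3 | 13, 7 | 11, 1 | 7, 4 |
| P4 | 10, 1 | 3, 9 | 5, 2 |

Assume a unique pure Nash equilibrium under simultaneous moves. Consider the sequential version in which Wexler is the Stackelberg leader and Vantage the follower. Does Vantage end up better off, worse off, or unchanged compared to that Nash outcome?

better off

Backward induction with Wexler moving first.
- Basic → Vantage plays P3 (best of 12, 11, 13, 10); Wexler gets 7.
- Plus → Vantage plays P1 (best of 15, 13, 11, 3); Wexler gets 9.
- Deluxe → Vantage plays P3 (best of 3, 3, 7, 5); Wexler gets 4.
Maximizing over 7, 9, 4, Wexler chooses Plus. Subgame-perfect outcome: (P1, Plus) with payoffs (15, 9).
For the simultaneous game, intersect best replies.
Vantage's best replies: Basic→P3; Plus→P1; Deluxe→P3.
Wexler's best replies: P1→Deluxe; P2→Basic; P3→Basic; P4→Plus.
Only (P3, Basic) has each player best-responding; Nash payoffs (13, 7).
Vantage earns 15 sequentially versus 13 at the Nash outcome: better off.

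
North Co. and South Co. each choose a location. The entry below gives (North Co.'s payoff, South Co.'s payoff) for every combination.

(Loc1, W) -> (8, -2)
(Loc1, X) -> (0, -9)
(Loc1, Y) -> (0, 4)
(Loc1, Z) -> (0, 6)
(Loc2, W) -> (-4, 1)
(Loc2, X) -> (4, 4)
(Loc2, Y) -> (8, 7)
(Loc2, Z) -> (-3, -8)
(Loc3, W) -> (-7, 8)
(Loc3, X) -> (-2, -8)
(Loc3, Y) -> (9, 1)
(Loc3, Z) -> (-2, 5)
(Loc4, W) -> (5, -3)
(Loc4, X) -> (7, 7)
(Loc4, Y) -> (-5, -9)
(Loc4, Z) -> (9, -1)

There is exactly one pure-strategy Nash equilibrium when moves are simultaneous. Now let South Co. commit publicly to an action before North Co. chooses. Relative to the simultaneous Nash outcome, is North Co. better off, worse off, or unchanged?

unchanged

Work backward from North Co.'s decision.
- W → North Co. plays Loc1 (best of 8, -4, -7, 5); South Co. gets -2.
- X → North Co. plays Loc4 (best of 0, 4, -2, 7); South Co. gets 7.
- Y → North Co. plays Loc3 (best of 0, 8, 9, -5); South Co. gets 1.
- Z → North Co. plays Loc4 (best of 0, -3, -2, 9); South Co. gets -1.
South Co.'s induced payoffs are -2, 7, 1, -1, so South Co. commits to X. Subgame-perfect outcome: (Loc4, X) with payoffs (7, 7).
Now find the simultaneous Nash equilibrium.
North Co.'s best replies: W→Loc1; X→Loc4; Y→Loc3; Z→Loc4.
South Co.'s best replies: Loc1→Z; Loc2→Y; Loc3→W; Loc4→X.
The unique mutual best reply is (Loc4, X), giving (7, 7).
North Co. earns 7 sequentially versus 7 at the Nash outcome: unchanged.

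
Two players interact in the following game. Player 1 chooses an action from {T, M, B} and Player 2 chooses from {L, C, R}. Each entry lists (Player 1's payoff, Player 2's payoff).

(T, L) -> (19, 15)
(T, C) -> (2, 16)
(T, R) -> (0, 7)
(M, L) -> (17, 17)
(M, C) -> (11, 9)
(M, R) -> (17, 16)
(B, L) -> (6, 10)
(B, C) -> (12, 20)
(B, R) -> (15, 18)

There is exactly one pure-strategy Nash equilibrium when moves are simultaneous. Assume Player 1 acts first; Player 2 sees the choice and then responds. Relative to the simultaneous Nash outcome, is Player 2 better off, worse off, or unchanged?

worse off

Backward induction with Player 1 moving first.
- T → Player 2 plays C (best of 15, 16, 7); Player 1 gets 2.
- M → Player 2 plays L (best of 17, 9, 16); Player 1 gets 17.
- B → Player 2 plays C (best of 10, 20, 18); Player 1 gets 12.
Among 2, 17, 12, the best is 17 at M. Subgame-perfect outcome: (M, L) with payoffs (17, 17).
Under simultaneous play:
Player 1's best replies: L→T; C→B; R→M.
Player 2's best replies: T→C; M→L; B→C.
Only (B, C) has each player best-responding; Nash payoffs (12, 20).
Player 2 earns 17 sequentially versus 20 at the Nash outcome: worse off.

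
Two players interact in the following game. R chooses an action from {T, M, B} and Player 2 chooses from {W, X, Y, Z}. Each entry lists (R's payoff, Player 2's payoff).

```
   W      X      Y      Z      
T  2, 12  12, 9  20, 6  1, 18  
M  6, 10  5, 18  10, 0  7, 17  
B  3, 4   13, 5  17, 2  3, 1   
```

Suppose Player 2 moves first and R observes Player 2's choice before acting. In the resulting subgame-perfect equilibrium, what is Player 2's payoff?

17

Backward induction with Player 2 moving first.
- W: R compares 2, 6, 3 and picks M; Player 2 would get 10.
- X: R compares 12, 5, 13 and picks B; Player 2 would get 5.
- Y: R compares 20, 10, 17 and picks T; Player 2 would get 6.
- Z: R compares 1, 7, 3 and picks M; Player 2 would get 17.
Among 10, 5, 6, 17, the best is 17 at Z. Subgame-perfect outcome: (M, Z) with payoffs (7, 17).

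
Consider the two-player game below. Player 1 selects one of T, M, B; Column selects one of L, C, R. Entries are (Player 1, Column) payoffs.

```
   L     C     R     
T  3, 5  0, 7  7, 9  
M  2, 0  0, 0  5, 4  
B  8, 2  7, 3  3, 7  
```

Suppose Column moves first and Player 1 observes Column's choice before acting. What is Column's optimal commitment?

R

Player 1 best-responds to each possible Column move:
- L: BR = B, leader payoff 2.
- C: BR = B, leader payoff 3.
- R: BR = T, leader payoff 9.
Maximizing over 2, 3, 9, Column chooses R. Subgame-perfect outcome: (T, R) with payoffs (7, 9).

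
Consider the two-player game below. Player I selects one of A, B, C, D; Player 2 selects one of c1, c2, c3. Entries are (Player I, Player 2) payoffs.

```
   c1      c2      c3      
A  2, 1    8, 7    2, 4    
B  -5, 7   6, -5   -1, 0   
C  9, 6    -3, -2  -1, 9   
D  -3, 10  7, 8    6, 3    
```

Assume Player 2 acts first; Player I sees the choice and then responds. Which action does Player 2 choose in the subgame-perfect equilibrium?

Solve by backward induction (Player 2 leads).
- c1: Player I compares 2, -5, 9, -3 and picks C; Player 2 would get 6.
- c2: Player I compares 8, 6, -3, 7 and picks A; Player 2 would get 7.
- c3: Player I compares 2, -1, -1, 6 and picks D; Player 2 would get 3.
Maximizing over 6, 7, 3, Player 2 chooses c2. Subgame-perfect outcome: (A, c2) with payoffs (8, 7).

c2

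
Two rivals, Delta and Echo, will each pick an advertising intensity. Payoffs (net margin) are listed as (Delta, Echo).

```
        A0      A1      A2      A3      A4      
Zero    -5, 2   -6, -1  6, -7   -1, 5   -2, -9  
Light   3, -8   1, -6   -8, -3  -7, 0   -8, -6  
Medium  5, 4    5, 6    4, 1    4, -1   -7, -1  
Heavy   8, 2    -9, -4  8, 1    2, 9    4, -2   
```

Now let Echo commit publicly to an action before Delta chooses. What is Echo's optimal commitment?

Delta best-responds to each possible Echo move:
- A0: BR = Heavy, leader payoff 2.
- A1: BR = Medium, leader payoff 6.
- A2: BR = Heavy, leader payoff 1.
- A3: BR = Medium, leader payoff -1.
- A4: BR = Heavy, leader payoff -2.
Maximizing over 2, 6, 1, -1, -2, Echo chooses A1. Subgame-perfect outcome: (Medium, A1) with payoffs (5, 6).

A1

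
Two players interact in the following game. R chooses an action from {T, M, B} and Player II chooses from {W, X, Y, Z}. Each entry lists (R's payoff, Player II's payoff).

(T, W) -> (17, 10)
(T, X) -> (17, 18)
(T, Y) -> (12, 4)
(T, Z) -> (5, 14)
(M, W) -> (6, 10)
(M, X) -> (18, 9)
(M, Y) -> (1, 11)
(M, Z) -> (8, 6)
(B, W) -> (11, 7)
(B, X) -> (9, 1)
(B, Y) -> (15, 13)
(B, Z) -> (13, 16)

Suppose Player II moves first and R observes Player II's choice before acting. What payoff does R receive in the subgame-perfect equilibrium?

13

Backward induction with Player II moving first.
- W: BR = T, leader payoff 10.
- X: BR = M, leader payoff 9.
- Y: BR = B, leader payoff 13.
- Z: BR = B, leader payoff 16.
Player II's induced payoffs are 10, 9, 13, 16, so Player II commits to Z. Subgame-perfect outcome: (B, Z) with payoffs (13, 16).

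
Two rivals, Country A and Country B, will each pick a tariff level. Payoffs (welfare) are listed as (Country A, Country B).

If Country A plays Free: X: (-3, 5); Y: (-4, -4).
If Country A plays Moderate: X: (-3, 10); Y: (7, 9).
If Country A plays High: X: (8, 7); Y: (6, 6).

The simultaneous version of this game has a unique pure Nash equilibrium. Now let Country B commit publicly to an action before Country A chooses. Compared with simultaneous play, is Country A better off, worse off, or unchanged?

Country A best-responds to each possible Country B move:
- X: BR = High, leader payoff 7.
- Y: BR = Moderate, leader payoff 9.
Maximizing over 7, 9, Country B chooses Y. Subgame-perfect outcome: (Moderate, Y) with payoffs (7, 9).
Under simultaneous play:
Country A's best replies: X→High; Y→Moderate.
Country B's best replies: Free→X; Moderate→X; High→X.
The unique mutual best reply is (High, X), giving (8, 7).
Country A earns 7 sequentially versus 8 at the Nash outcome: worse off.

worse off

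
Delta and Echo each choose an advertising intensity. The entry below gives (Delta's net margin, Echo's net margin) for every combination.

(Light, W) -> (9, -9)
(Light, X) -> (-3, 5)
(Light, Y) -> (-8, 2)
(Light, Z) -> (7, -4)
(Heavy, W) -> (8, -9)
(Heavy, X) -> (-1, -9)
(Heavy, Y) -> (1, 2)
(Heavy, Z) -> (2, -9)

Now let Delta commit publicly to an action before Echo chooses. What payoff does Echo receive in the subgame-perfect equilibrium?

2

Backward induction with Delta moving first.
- Light: Echo compares -9, 5, 2, -4 and picks X; Delta would get -3.
- Heavy: Echo compares -9, -9, 2, -9 and picks Y; Delta would get 1.
Among -3, 1, the best is 1 at Heavy. Subgame-perfect outcome: (Heavy, Y) with payoffs (1, 2).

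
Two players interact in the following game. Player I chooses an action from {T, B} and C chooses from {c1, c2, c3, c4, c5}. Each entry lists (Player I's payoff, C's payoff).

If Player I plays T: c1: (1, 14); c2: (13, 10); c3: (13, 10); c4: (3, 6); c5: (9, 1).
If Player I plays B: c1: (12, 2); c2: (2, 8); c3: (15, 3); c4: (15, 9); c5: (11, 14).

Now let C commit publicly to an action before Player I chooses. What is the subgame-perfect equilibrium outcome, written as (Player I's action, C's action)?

Solve by backward induction (C leads).
- c1: BR = B, leader payoff 2.
- c2: BR = T, leader payoff 10.
- c3: BR = B, leader payoff 3.
- c4: BR = B, leader payoff 9.
- c5: BR = B, leader payoff 14.
Maximizing over 2, 10, 3, 9, 14, C chooses c5. Subgame-perfect outcome: (B, c5) with payoffs (11, 14).

(B, c5)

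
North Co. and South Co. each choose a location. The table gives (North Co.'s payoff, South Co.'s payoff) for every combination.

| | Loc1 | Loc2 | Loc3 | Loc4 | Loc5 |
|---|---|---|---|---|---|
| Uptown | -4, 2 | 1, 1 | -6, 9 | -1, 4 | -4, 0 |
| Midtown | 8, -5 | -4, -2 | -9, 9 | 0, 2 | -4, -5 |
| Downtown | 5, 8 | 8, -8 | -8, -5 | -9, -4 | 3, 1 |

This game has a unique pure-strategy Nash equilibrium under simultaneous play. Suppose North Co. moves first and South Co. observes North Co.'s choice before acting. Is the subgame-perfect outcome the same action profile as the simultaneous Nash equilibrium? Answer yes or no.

no

South Co. best-responds to each possible North Co. move:
- Uptown → South Co. plays Loc3 (best of 2, 1, 9, 4, 0); North Co. gets -6.
- Midtown → South Co. plays Loc3 (best of -5, -2, 9, 2, -5); North Co. gets -9.
- Downtown → South Co. plays Loc1 (best of 8, -8, -5, -4, 1); North Co. gets 5.
Maximizing over -6, -9, 5, North Co. chooses Downtown. Subgame-perfect outcome: (Downtown, Loc1) with payoffs (5, 8).
Now find the simultaneous Nash equilibrium.
North Co.'s best replies: Loc1→Midtown; Loc2→Downtown; Loc3→Uptown; Loc4→Midtown; Loc5→Downtown.
South Co.'s best replies: Uptown→Loc3; Midtown→Loc3; Downtown→Loc1.
The unique mutual best reply is (Uptown, Loc3), giving (-6, 9).
Sequential outcome (Downtown, Loc1) differs from the Nash profile (Uptown, Loc3).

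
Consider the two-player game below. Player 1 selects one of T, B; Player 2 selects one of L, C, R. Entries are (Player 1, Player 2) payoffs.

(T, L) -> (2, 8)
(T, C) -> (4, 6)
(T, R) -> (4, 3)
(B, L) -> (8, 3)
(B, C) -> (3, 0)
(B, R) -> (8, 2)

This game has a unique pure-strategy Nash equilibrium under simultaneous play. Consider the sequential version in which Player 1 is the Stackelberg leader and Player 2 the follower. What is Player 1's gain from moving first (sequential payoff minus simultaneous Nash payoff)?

Backward induction with Player 1 moving first.
- T: BR = L, leader payoff 2.
- B: BR = L, leader payoff 8.
Among 2, 8, the best is 8 at B. Subgame-perfect outcome: (B, L) with payoffs (8, 3).
Now find the simultaneous Nash equilibrium.
Player 1's best replies: L→B; C→T; R→B.
Player 2's best replies: T→L; B→L.
Only (B, L) has each player best-responding; Nash payoffs (8, 3).
Player 1's commitment gain: 8 − 8 = 0.

0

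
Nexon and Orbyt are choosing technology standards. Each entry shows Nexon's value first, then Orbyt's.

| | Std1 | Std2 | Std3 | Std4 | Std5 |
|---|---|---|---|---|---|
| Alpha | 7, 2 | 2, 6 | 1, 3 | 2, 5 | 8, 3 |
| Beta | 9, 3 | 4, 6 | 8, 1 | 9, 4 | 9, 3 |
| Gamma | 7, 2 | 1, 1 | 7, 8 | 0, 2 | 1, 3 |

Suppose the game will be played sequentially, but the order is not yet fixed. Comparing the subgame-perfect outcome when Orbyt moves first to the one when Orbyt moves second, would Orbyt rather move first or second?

second

If Nexon leads: Orbyt's best replies are Alpha→Std2, Beta→Std2, Gamma→Std3; Nexon's induced payoffs 2, 4, 7; outcome (Gamma, Std3), payoffs (7, 8).
If Orbyt leads: Nexon's best replies are Std1→Beta, Std2→Beta, Std3→Beta, Std4→Beta, Std5→Beta; Orbyt's induced payoffs 3, 6, 1, 4, 3; outcome (Beta, Std2), payoffs (4, 6).
Orbyt gets 6 moving first and 8 moving second, so Orbyt prefers to move second.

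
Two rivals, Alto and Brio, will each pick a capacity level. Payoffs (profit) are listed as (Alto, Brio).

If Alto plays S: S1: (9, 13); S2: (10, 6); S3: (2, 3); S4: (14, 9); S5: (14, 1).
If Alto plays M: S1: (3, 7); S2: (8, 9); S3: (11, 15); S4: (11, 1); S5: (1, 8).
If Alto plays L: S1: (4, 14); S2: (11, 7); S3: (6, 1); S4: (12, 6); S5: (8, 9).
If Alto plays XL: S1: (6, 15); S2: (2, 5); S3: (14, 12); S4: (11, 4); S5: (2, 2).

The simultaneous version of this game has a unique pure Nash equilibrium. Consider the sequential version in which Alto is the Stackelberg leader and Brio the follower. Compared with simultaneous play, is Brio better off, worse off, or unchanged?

better off

Backward induction with Alto moving first.
- S: Brio compares 13, 6, 3, 9, 1 and picks S1; Alto would get 9.
- M: Brio compares 7, 9, 15, 1, 8 and picks S3; Alto would get 11.
- L: Brio compares 14, 7, 1, 6, 9 and picks S1; Alto would get 4.
- XL: Brio compares 15, 5, 12, 4, 2 and picks S1; Alto would get 6.
Maximizing over 9, 11, 4, 6, Alto chooses M. Subgame-perfect outcome: (M, S3) with payoffs (11, 15).
For the simultaneous game, intersect best replies.
Alto's best replies: S1→S; S2→L; S3→XL; S4→S; S5→S.
Brio's best replies: S→S1; M→S3; L→S1; XL→S1.
Only (S, S1) has each player best-responding; Nash payoffs (9, 13).
Brio earns 15 sequentially versus 13 at the Nash outcome: better off.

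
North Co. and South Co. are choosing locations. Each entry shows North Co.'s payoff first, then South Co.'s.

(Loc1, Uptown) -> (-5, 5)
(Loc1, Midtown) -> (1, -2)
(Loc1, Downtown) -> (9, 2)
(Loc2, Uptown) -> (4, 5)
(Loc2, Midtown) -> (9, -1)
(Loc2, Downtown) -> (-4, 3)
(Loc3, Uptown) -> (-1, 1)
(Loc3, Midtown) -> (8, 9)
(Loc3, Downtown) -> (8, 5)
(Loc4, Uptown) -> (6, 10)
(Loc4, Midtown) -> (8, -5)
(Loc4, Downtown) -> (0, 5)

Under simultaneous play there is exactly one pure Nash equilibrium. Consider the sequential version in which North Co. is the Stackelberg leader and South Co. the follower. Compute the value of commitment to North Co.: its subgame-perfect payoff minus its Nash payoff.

South Co. best-responds to each possible North Co. move:
- Loc1: South Co. compares 5, -2, 2 and picks Uptown; North Co. would get -5.
- Loc2: South Co. compares 5, -1, 3 and picks Uptown; North Co. would get 4.
- Loc3: South Co. compares 1, 9, 5 and picks Midtown; North Co. would get 8.
- Loc4: South Co. compares 10, -5, 5 and picks Uptown; North Co. would get 6.
North Co.'s induced payoffs are -5, 4, 8, 6, so North Co. commits to Loc3. Subgame-perfect outcome: (Loc3, Midtown) with payoffs (8, 9).
For the simultaneous game, intersect best replies.
North Co.'s best replies: Uptown→Loc4; Midtown→Loc2; Downtown→Loc1.
South Co.'s best replies: Loc1→Uptown; Loc2→Uptown; Loc3→Midtown; Loc4→Uptown.
The unique mutual best reply is (Loc4, Uptown), giving (6, 10).
North Co.'s commitment gain: 8 − 6 = 2.

2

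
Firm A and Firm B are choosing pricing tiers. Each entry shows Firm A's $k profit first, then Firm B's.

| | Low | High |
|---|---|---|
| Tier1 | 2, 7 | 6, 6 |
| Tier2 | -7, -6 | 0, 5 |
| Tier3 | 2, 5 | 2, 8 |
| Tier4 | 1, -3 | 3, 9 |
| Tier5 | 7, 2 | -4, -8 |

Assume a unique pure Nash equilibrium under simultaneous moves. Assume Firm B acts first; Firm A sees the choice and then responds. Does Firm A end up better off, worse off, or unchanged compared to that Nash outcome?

Backward induction with Firm B moving first.
- Low → Firm A plays Tier5 (best of 2, -7, 2, 1, 7); Firm B gets 2.
- High → Firm A plays Tier1 (best of 6, 0, 2, 3, -4); Firm B gets 6.
Maximizing over 2, 6, Firm B chooses High. Subgame-perfect outcome: (Tier1, High) with payoffs (6, 6).
For the simultaneous game, intersect best replies.
Firm A's best replies: Low→Tier5; High→Tier1.
Firm B's best replies: Tier1→Low; Tier2→High; Tier3→High; Tier4→High; Tier5→Low.
The unique mutual best reply is (Tier5, Low), giving (7, 2).
Firm A earns 6 sequentially versus 7 at the Nash outcome: worse off.

worse off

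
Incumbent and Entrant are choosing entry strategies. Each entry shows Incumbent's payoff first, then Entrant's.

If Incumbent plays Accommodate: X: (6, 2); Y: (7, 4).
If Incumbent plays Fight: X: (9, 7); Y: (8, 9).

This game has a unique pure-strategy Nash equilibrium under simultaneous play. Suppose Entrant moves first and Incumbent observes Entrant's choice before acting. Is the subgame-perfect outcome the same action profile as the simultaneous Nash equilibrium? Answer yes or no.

Backward induction with Entrant moving first.
- X → Incumbent plays Fight (best of 6, 9); Entrant gets 7.
- Y → Incumbent plays Fight (best of 7, 8); Entrant gets 9.
Maximizing over 7, 9, Entrant chooses Y. Subgame-perfect outcome: (Fight, Y) with payoffs (8, 9).
For the simultaneous game, intersect best replies.
Incumbent's best replies: X→Fight; Y→Fight.
Entrant's best replies: Accommodate→Y; Fight→Y.
The unique mutual best reply is (Fight, Y), giving (8, 9).
Sequential outcome (Fight, Y) coincides with the Nash profile (Fight, Y).

yes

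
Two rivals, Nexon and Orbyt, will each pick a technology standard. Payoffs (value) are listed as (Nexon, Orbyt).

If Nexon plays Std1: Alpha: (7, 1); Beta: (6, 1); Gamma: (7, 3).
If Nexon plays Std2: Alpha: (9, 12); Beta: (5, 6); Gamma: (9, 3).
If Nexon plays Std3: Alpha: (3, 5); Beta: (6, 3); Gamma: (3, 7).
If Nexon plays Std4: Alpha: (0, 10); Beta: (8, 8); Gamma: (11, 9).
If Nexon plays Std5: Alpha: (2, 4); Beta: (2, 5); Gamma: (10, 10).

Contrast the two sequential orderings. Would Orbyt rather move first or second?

first

If Nexon leads: Orbyt's best replies are Std1→Gamma, Std2→Alpha, Std3→Gamma, Std4→Alpha, Std5→Gamma; Nexon's induced payoffs 7, 9, 3, 0, 10; outcome (Std5, Gamma), payoffs (10, 10).
If Orbyt leads: Nexon's best replies are Alpha→Std2, Beta→Std4, Gamma→Std4; Orbyt's induced payoffs 12, 8, 9; outcome (Std2, Alpha), payoffs (9, 12).
Orbyt gets 12 moving first and 10 moving second, so Orbyt prefers to move first.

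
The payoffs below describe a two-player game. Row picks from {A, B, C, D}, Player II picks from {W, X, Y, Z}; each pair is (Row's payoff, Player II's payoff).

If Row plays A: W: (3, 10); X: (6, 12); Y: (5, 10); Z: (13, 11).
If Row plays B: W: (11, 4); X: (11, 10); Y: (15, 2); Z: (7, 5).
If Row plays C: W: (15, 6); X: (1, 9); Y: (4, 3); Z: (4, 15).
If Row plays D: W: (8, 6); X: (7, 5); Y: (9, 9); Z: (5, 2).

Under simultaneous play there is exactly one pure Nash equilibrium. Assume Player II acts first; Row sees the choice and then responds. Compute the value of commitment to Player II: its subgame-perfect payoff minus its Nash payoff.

1

Solve by backward induction (Player II leads).
- W: Row compares 3, 11, 15, 8 and picks C; Player II would get 6.
- X: Row compares 6, 11, 1, 7 and picks B; Player II would get 10.
- Y: Row compares 5, 15, 4, 9 and picks B; Player II would get 2.
- Z: Row compares 13, 7, 4, 5 and picks A; Player II would get 11.
Among 6, 10, 2, 11, the best is 11 at Z. Subgame-perfect outcome: (A, Z) with payoffs (13, 11).
For the simultaneous game, intersect best replies.
Row's best replies: W→C; X→B; Y→B; Z→A.
Player II's best replies: A→X; B→X; C→Z; D→Y.
Only (B, X) has each player best-responding; Nash payoffs (11, 10).
Player II's commitment gain: 11 − 10 = 1.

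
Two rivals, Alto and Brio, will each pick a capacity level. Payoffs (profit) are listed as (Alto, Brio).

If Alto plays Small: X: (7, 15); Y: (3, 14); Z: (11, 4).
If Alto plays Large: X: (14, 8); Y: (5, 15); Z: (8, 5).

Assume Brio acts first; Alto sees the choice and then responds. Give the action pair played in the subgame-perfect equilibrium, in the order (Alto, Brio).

Alto best-responds to each possible Brio move:
- X → Alto plays Large (best of 7, 14); Brio gets 8.
- Y → Alto plays Large (best of 3, 5); Brio gets 15.
- Z → Alto plays Small (best of 11, 8); Brio gets 4.
Among 8, 15, 4, the best is 15 at Y. Subgame-perfect outcome: (Large, Y) with payoffs (5, 15).

(Large, Y)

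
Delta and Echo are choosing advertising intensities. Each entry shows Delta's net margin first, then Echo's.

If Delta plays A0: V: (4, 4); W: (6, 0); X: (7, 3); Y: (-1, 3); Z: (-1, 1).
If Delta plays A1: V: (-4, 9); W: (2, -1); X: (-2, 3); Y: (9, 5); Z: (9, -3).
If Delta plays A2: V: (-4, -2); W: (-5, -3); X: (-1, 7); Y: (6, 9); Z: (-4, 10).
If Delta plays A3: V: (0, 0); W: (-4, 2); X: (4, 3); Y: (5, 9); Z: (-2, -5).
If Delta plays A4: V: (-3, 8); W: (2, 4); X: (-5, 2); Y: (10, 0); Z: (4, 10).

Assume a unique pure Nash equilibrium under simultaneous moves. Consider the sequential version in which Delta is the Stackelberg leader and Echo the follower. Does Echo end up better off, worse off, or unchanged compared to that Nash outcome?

Backward induction with Delta moving first.
- A0 → Echo plays V (best of 4, 0, 3, 3, 1); Delta gets 4.
- A1 → Echo plays V (best of 9, -1, 3, 5, -3); Delta gets -4.
- A2 → Echo plays Z (best of -2, -3, 7, 9, 10); Delta gets -4.
- A3 → Echo plays Y (best of 0, 2, 3, 9, -5); Delta gets 5.
- A4 → Echo plays Z (best of 8, 4, 2, 0, 10); Delta gets 4.
Maximizing over 4, -4, -4, 5, 4, Delta chooses A3. Subgame-perfect outcome: (A3, Y) with payoffs (5, 9).
Under simultaneous play:
Delta's best replies: V→A0; W→A0; X→A0; Y→A4; Z→A1.
Echo's best replies: A0→V; A1→V; A2→Z; A3→Y; A4→Z.
Only (A0, V) has each player best-responding; Nash payoffs (4, 4).
Echo earns 9 sequentially versus 4 at the Nash outcome: better off.

better off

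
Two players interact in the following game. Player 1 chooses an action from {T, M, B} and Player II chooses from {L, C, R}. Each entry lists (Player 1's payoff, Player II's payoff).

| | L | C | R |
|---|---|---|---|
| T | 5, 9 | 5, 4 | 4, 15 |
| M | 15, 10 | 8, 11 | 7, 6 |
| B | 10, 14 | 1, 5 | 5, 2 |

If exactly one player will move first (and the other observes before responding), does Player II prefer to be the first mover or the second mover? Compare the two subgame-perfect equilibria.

second

If Player 1 leads: Player II's best replies are T→R, M→C, B→L; Player 1's induced payoffs 4, 8, 10; outcome (B, L), payoffs (10, 14).
If Player II leads: Player 1's best replies are L→M, C→M, R→M; Player II's induced payoffs 10, 11, 6; outcome (M, C), payoffs (8, 11).
Player II gets 11 moving first and 14 moving second, so Player II prefers to move second.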